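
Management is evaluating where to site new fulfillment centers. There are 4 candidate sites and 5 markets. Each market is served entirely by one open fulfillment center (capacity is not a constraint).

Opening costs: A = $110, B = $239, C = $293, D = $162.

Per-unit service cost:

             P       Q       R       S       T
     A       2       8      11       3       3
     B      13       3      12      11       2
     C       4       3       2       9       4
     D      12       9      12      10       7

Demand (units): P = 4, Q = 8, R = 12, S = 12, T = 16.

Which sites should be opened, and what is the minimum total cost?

For any fixed open set, each market goes to its cheapest open site; total = fixed + service.
{A}: P→A 2·4=8, Q→A 8·8=64, R→A 11·12=132, S→A 3·12=36, T→A 3·16=48. Service 288; fixed 110; total 398.
{C}: service 236 + fixed 293 = 529
{A, C}: service 140 + fixed 403 = 543
{A, B, C, D}: service 124 + fixed 804 = 928
No other subset beats 398.

Open A only; minimum total cost 398.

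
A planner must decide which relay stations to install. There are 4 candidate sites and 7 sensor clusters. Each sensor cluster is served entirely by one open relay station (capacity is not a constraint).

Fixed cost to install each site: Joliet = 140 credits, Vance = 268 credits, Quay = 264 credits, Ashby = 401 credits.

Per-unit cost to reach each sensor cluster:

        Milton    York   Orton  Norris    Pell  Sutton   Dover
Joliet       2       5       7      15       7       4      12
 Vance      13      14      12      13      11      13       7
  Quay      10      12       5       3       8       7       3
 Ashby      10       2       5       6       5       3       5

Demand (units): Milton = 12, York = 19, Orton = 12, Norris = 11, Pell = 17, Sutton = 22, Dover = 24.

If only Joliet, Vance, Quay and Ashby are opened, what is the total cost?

Total cost: 1451

Each sensor cluster is assigned to its cheapest site among the open ones.
{Joliet, Vance, Quay, Ashby}: Milton→Joliet 2·12=24, York→Ashby 2·19=38, Orton→Quay 5·12=60, Norris→Quay 3·11=33, Pell→Ashby 5·17=85, Sutton→Ashby 3·22=66, Dover→Quay 3·24=72. Service 378; fixed 1073; total 1451.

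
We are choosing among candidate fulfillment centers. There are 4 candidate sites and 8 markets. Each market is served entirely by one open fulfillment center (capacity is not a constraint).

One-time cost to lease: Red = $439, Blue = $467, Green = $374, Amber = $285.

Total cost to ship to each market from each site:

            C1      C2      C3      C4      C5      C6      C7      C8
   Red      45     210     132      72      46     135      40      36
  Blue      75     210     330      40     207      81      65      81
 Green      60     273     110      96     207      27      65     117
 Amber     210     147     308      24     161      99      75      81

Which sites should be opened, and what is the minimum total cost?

For any fixed open set, each market goes to its cheapest open site; total = fixed + service.
{Red}: C1→Red 45, C2→Red 210, C3→Red 132, C4→Red 72, C5→Red 46, C6→Red 135, C7→Red 40, C8→Red 36. Service 716; fixed 439; total 1155.
{Red, Amber}: C1→Red 45, C2→Amber 147, C3→Red 132, C4→Amber 24, C5→Red 46, C6→Amber 99, C7→Red 40, C8→Red 36. Service 569; fixed 724; total 1293.
{Green}: service 955 + fixed 374 = 1329
{Red, Blue, Green, Amber}: service 475 + fixed 1565 = 2040
(All 15 nonempty subsets were checked; Red only is lowest.)

Open Red only; minimum total cost 1155.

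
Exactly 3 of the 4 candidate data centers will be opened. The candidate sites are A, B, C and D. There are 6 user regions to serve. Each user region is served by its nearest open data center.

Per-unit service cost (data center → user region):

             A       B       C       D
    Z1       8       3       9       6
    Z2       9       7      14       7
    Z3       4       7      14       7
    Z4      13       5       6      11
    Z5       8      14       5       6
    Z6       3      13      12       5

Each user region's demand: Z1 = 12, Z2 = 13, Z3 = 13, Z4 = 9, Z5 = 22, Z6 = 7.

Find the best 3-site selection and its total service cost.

With exactly 3 open, each user region uses its cheapest among the chosen.
{A, B, C}: Z1→B 3·12=36, Z2→B 7·13=91, Z3→A 4·13=52, Z4→B 5·9=45, Z5→C 5·22=110, Z6→A 3·7=21. Service cost 355.
{A, B, D}: service cost 377
{A, C, D}: service cost 400
Among all 4 size-3 choices, {A, B, C} is lowest.

Choose A, B and C; total service cost 355.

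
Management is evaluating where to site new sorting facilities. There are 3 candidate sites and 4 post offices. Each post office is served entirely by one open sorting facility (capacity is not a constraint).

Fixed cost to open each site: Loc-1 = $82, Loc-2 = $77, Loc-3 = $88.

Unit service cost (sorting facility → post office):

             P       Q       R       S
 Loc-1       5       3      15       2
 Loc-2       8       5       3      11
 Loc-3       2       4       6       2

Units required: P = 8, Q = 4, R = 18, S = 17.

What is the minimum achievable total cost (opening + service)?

For any fixed open set, each post office goes to its cheapest open site; total = fixed + service.
{Loc-3}: P→Loc-3 2·8=16, Q→Loc-3 4·4=16, R→Loc-3 6·18=108, S→Loc-3 2·17=34. Service 174; fixed 88; total 262.
{Loc-2, Loc-3}: service 120 + fixed 165 = 285
{Loc-1, Loc-2}: service 140 + fixed 159 = 299
{Loc-1, Loc-2, Loc-3}: service 116 + fixed 247 = 363
No other subset beats 262.

Minimum total cost: 262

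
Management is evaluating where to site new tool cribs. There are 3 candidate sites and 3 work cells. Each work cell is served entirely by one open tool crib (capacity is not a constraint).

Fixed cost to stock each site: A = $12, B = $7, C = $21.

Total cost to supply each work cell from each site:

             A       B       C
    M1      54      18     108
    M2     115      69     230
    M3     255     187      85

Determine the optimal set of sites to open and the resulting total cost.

For any fixed open set, each work cell goes to its cheapest open site; total = fixed + service.
{B, C}: M1→B 18, M2→B 69, M3→C 85. Service 172; fixed 28; total 200.
{A, B, C}: service 172 + fixed 40 = 212
{B}: service 274 + fixed 7 = 281
No other subset beats 200.

Open B and C; minimum total cost 200.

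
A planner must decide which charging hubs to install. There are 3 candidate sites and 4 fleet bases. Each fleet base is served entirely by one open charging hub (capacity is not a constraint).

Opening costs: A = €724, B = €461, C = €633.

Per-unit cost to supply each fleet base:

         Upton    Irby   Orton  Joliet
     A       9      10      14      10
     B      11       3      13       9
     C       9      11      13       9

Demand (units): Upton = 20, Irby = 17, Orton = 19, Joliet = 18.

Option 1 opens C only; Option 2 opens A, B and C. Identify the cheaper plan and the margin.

Option 1 is cheaper by 1049.

Option 1: {C}: Upton→C 9·20=180, Irby→C 11·17=187, Orton→C 13·19=247, Joliet→C 9·18=162. Service 776; fixed 633; total 1409.
Option 2: {A, B, C}: Upton→A 9·20=180, Irby→B 3·17=51, Orton→B 13·19=247, Joliet→B 9·18=162. Service 640; fixed 1818; total 2458.
Difference: |1409 − 2458| = 1049.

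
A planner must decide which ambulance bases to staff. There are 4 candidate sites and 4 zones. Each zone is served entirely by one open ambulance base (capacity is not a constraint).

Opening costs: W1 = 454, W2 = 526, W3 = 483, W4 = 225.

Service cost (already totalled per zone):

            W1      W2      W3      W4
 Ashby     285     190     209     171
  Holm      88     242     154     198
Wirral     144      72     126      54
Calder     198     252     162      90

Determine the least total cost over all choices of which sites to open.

Minimum total cost: 738

For any fixed open set, each zone goes to its cheapest open site; total = fixed + service.
{W4}: Ashby→W4 171, Holm→W4 198, Wirral→W4 54, Calder→W4 90. Service 513; fixed 225; total 738.
{W1, W4}: Ashby→W4 171, Holm→W1 88, Wirral→W4 54, Calder→W4 90. Service 403; fixed 679; total 1082.
{W3}: service 651 + fixed 483 = 1134
{W1, W2, W3, W4}: service 403 + fixed 1688 = 2091
(All 15 nonempty subsets were checked; W4 only is lowest.)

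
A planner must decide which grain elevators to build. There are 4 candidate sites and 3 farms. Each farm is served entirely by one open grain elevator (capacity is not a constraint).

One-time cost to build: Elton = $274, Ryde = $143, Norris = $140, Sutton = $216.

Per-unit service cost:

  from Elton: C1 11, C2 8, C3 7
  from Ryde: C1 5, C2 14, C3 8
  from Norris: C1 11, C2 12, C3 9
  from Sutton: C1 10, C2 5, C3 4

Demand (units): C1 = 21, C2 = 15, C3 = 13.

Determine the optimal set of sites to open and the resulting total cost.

Open Sutton only; minimum total cost 553.

For any fixed open set, each farm goes to its cheapest open site; total = fixed + service.
{Sutton}: C1→Sutton 10·21=210, C2→Sutton 5·15=75, C3→Sutton 4·13=52. Service 337; fixed 216; total 553.
{Ryde}: C1→Ryde 5·21=105, C2→Ryde 14·15=210, C3→Ryde 8·13=104. Service 419; fixed 143; total 562.
{Ryde, Sutton}: service 232 + fixed 359 = 591
{Elton, Ryde, Norris, Sutton}: service 232 + fixed 773 = 1005
(All 15 nonempty subsets were checked; Sutton only is lowest.)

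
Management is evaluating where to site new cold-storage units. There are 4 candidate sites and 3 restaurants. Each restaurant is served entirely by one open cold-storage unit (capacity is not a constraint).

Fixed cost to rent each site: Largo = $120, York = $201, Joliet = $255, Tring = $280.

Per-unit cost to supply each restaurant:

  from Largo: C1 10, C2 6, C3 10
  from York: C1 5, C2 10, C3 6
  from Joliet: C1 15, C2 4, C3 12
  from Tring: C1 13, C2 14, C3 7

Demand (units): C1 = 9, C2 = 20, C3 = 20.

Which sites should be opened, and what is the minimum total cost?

Open Largo only; minimum total cost 530.

For any fixed open set, each restaurant goes to its cheapest open site; total = fixed + service.
{Largo}: C1→Largo 10·9=90, C2→Largo 6·20=120, C3→Largo 10·20=200. Service 410; fixed 120; total 530.
{York}: service 365 + fixed 201 = 566
{Largo, York}: C1→York 5·9=45, C2→Largo 6·20=120, C3→York 6·20=120. Service 285; fixed 321; total 606.
{Largo, York, Joliet, Tring}: service 245 + fixed 856 = 1101
No other subset beats 530.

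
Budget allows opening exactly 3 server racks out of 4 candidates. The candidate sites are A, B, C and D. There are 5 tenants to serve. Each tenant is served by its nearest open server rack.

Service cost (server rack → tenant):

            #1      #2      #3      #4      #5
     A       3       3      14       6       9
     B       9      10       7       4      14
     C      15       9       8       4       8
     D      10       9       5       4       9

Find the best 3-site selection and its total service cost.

Choose A, C and D; total service cost 23.

With exactly 3 open, each tenant uses its cheapest among the chosen.
{A, C, D}: #1→A 3, #2→A 3, #3→D 5, #4→C 4, #5→C 8. Service cost 23.
{A, B, D}: service cost 24
{A, B, C}: service cost 25
Among all 4 size-3 choices, {A, C, D} is lowest.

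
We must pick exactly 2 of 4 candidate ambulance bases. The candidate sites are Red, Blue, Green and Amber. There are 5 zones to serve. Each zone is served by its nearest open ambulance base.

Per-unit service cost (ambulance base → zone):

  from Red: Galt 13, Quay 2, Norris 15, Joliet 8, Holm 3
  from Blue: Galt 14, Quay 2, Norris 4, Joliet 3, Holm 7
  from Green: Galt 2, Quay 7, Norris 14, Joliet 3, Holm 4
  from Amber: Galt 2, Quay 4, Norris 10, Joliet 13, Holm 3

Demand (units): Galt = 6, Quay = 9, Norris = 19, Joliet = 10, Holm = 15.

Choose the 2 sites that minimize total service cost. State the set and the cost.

Choose Blue and Amber; total service cost 181.

With exactly 2 open, each zone uses its cheapest among the chosen.
{Blue, Amber}: Galt→Amber 2·6=12, Quay→Blue 2·9=18, Norris→Blue 4·19=76, Joliet→Blue 3·10=30, Holm→Amber 3·15=45. Service cost 181.
{Blue, Green}: service cost 196
{Red, Blue}: service cost 247
Among all 6 size-2 choices, {Blue, Amber} is lowest.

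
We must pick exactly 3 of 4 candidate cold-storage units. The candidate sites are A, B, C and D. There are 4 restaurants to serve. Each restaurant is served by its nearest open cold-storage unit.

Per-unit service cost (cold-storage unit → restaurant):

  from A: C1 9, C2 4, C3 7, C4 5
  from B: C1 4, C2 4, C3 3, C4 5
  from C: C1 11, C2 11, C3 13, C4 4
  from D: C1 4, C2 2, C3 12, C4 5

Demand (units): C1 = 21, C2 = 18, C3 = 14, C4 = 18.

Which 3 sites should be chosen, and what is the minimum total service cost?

With exactly 3 open, each restaurant uses its cheapest among the chosen.
{B, C, D}: C1→B 4·21=84, C2→D 2·18=36, C3→B 3·14=42, C4→C 4·18=72. Service cost 234.
{A, B, D}: service cost 252
{A, B, C}: service cost 270
Among all 4 size-3 choices, {B, C, D} is lowest.

Choose B, C and D; total service cost 234.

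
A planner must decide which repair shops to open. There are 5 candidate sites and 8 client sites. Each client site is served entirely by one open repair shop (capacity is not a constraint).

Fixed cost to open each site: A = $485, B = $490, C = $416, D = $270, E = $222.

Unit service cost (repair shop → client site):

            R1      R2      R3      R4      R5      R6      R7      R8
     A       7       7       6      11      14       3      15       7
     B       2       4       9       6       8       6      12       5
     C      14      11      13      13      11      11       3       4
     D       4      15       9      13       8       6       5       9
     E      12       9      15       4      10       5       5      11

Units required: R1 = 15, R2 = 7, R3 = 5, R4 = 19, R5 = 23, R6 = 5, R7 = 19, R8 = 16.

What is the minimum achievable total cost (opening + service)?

Minimum total cost: 1142

For any fixed open set, each client site goes to its cheapest open site; total = fixed + service.
{E}: R1→E 12·15=180, R2→E 9·7=63, R3→E 15·5=75, R4→E 4·19=76, R5→E 10·23=230, R6→E 5·5=25, R7→E 5·19=95, R8→E 11·16=176. Service 920; fixed 222; total 1142.
{D}: service 910 + fixed 270 = 1180
{D, E}: service 692 + fixed 492 = 1184
{A, B, C, D, E}: R1→B 2·15=30, R2→B 4·7=28, R3→A 6·5=30, R4→E 4·19=76, R5→B 8·23=184, R6→A 3·5=15, R7→C 3·19=57, R8→C 4·16=64. Service 484; fixed 1883; total 2367.
No other subset beats 1142.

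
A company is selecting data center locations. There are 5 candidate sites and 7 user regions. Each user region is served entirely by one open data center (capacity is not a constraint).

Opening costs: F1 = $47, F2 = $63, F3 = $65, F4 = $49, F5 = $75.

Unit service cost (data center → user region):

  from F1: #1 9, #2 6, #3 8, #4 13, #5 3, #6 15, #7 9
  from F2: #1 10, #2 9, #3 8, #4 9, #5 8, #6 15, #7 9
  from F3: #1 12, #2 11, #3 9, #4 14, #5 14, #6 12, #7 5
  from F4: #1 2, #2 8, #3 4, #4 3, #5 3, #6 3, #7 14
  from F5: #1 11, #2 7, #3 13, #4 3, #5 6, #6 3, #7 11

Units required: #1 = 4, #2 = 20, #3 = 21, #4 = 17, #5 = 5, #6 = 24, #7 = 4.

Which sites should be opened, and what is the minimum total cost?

Open F1 and F4; minimum total cost 482.

For any fixed open set, each user region goes to its cheapest open site; total = fixed + service.
{F1, F4}: #1→F4 2·4=8, #2→F1 6·20=120, #3→F4 4·21=84, #4→F4 3·17=51, #5→F1 3·5=15, #6→F4 3·24=72, #7→F1 9·4=36. Service 386; fixed 96; total 482.
{F4}: #1→F4 2·4=8, #2→F4 8·20=160, #3→F4 4·21=84, #4→F4 3·17=51, #5→F4 3·5=15, #6→F4 3·24=72, #7→F4 14·4=56. Service 446; fixed 49; total 495.
{F3, F4}: service 410 + fixed 114 = 524
{F1, F2, F3, F4, F5}: service 370 + fixed 299 = 669
No other subset beats 482.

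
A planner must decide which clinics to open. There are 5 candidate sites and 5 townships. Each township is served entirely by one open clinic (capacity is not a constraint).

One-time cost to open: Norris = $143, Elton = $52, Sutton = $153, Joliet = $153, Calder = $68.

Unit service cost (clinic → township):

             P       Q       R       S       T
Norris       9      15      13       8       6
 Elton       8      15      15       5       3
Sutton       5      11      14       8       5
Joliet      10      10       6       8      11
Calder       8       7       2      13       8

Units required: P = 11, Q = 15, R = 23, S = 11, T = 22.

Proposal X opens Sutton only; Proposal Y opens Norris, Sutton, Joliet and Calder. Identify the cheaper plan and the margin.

Proposal X: {Sutton}: P→Sutton 5·11=55, Q→Sutton 11·15=165, R→Sutton 14·23=322, S→Sutton 8·11=88, T→Sutton 5·22=110. Service 740; fixed 153; total 893.
Proposal Y: {Norris, Sutton, Joliet, Calder}: P→Sutton 5·11=55, Q→Calder 7·15=105, R→Calder 2·23=46, S→Norris 8·11=88, T→Sutton 5·22=110. Service 404; fixed 517; total 921.
Difference: |893 − 921| = 28.

Proposal X is cheaper by 28.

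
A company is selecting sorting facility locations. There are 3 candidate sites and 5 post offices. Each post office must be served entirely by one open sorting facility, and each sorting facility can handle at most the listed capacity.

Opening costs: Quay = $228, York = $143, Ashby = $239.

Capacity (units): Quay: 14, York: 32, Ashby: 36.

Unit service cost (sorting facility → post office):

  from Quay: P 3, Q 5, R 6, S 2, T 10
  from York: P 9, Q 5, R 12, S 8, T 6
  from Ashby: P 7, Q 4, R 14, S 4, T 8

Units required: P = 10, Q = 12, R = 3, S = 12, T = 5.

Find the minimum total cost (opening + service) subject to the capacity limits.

Minimum total cost: 605

Open {Quay, York}: P→Quay 3·10=30, Q→York 5·12=60, R→Quay 6·3=18, S→York 8·12=96, T→York 6·5=30.
Loads: Quay carries 13/14, York carries 29/32. Service 234; fixed 371; total 605.
Next best feasible plan costs 611.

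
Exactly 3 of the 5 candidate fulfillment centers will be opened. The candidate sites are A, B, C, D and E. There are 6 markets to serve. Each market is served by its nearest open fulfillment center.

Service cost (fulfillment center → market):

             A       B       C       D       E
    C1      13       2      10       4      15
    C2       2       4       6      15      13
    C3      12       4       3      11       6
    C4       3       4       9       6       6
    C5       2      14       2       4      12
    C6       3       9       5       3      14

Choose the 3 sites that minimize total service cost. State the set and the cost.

Choose A, B and C; total service cost 15.

With exactly 3 open, each market uses its cheapest among the chosen.
{A, B, C}: C1→B 2, C2→A 2, C3→C 3, C4→A 3, C5→A 2, C6→A 3. Service cost 15.
{A, B, D}: service cost 16
{A, B, E}: service cost 16
Among all 10 size-3 choices, {A, B, C} is lowest.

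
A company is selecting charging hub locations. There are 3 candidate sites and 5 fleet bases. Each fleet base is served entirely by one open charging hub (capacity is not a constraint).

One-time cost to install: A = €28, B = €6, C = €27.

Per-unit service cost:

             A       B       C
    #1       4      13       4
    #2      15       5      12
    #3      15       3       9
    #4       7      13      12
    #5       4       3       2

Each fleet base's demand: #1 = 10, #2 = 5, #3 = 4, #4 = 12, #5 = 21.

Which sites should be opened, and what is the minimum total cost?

Open A and B; minimum total cost 258.

For any fixed open set, each fleet base goes to its cheapest open site; total = fixed + service.
{A, B}: #1→A 4·10=40, #2→B 5·5=25, #3→B 3·4=12, #4→A 7·12=84, #5→B 3·21=63. Service 224; fixed 34; total 258.
{A, B, C}: service 203 + fixed 61 = 264
{B, C}: service 263 + fixed 33 = 296
{B}: service 386 + fixed 6 = 392
No other subset beats 258.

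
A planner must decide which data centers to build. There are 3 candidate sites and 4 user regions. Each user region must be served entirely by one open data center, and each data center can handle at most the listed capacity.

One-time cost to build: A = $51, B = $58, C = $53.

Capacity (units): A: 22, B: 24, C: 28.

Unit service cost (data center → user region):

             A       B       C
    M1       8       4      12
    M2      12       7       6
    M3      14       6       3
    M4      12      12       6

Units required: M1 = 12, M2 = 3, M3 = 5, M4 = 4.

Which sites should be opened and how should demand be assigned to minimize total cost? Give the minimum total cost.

Minimum total cost: 205

Open {B}: M1→B 4·12=48, M2→B 7·3=21, M3→B 6·5=30, M4→B 12·4=48.
Loads: B carries 24/24. Service 147; fixed 58; total 205.
Next best feasible plan costs 216.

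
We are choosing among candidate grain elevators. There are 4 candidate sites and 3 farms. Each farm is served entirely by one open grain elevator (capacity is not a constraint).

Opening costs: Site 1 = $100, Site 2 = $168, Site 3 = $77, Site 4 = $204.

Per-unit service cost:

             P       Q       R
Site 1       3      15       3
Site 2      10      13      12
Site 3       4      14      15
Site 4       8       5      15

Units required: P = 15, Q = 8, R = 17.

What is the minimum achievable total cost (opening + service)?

Minimum total cost: 316

For any fixed open set, each farm goes to its cheapest open site; total = fixed + service.
{Site 1}: P→Site 1 3·15=45, Q→Site 1 15·8=120, R→Site 1 3·17=51. Service 216; fixed 100; total 316.
{Site 1, Site 3}: service 208 + fixed 177 = 385
{Site 1, Site 4}: P→Site 1 3·15=45, Q→Site 4 5·8=40, R→Site 1 3·17=51. Service 136; fixed 304; total 440.
{Site 1, Site 2, Site 3, Site 4}: P→Site 1 3·15=45, Q→Site 4 5·8=40, R→Site 1 3·17=51. Service 136; fixed 549; total 685.
No other subset beats 316.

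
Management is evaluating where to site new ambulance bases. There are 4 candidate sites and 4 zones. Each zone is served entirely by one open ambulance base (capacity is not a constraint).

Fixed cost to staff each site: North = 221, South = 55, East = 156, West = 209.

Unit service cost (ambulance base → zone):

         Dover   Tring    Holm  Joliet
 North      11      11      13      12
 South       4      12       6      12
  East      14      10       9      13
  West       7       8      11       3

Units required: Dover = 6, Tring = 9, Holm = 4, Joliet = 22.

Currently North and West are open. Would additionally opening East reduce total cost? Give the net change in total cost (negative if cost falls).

Current service cost with {North, West}: 224.
Adding East: each zone re-picks its cheapest; new service cost 216, saving 8.
Extra fixed cost: 156. Net change = 156 − 8 = 148.
(Totals: 654 → 802.)

No — net change +148 (cost rises by 148).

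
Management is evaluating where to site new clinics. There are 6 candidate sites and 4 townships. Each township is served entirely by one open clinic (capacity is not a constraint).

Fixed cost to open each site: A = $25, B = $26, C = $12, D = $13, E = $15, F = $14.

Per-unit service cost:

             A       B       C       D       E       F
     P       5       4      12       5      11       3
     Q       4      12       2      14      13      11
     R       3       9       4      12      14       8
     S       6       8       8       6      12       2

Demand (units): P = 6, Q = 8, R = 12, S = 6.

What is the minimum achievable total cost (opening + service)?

Minimum total cost: 120

For any fixed open set, each township goes to its cheapest open site; total = fixed + service.
{C, F}: P→F 3·6=18, Q→C 2·8=16, R→C 4·12=48, S→F 2·6=12. Service 94; fixed 26; total 120.
{A, C, F}: P→F 3·6=18, Q→C 2·8=16, R→A 3·12=36, S→F 2·6=12. Service 82; fixed 51; total 133.
{C, D, F}: service 94 + fixed 39 = 133
{A, B, C, D, E, F}: P→F 3·6=18, Q→C 2·8=16, R→A 3·12=36, S→F 2·6=12. Service 82; fixed 105; total 187.
No other subset beats 120.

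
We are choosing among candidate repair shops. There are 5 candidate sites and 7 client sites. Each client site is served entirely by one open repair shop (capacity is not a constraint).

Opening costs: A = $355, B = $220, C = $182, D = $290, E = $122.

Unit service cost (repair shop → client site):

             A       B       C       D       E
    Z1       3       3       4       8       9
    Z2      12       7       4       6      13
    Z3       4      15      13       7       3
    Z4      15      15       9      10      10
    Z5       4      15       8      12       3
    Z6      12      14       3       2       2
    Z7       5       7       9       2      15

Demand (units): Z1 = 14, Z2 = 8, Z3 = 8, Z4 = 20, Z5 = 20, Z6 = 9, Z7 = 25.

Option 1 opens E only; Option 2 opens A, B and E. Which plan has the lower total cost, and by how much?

Option 1: {E}: Z1→E 9·14=126, Z2→E 13·8=104, Z3→E 3·8=24, Z4→E 10·20=200, Z5→E 3·20=60, Z6→E 2·9=18, Z7→E 15·25=375. Service 907; fixed 122; total 1029.
Option 2: {A, B, E}: Z1→A 3·14=42, Z2→B 7·8=56, Z3→E 3·8=24, Z4→E 10·20=200, Z5→E 3·20=60, Z6→E 2·9=18, Z7→A 5·25=125. Service 525; fixed 697; total 1222.
Difference: |1029 − 1222| = 193.

Option 1 is cheaper by 193.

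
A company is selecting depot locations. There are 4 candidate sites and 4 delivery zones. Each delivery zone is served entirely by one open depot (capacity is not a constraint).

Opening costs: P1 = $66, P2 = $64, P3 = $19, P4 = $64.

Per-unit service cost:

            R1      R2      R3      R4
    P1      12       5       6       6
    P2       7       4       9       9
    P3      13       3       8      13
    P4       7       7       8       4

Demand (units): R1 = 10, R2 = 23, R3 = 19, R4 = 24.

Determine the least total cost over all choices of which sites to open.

For any fixed open set, each delivery zone goes to its cheapest open site; total = fixed + service.
{P3, P4}: R1→P4 7·10=70, R2→P3 3·23=69, R3→P3 8·19=152, R4→P4 4·24=96. Service 387; fixed 83; total 470.
{P1, P3, P4}: service 349 + fixed 149 = 498
{P1, P4}: R1→P4 7·10=70, R2→P1 5·23=115, R3→P1 6·19=114, R4→P4 4·24=96. Service 395; fixed 130; total 525.
{P1, P2, P3, P4}: R1→P2 7·10=70, R2→P3 3·23=69, R3→P1 6·19=114, R4→P4 4·24=96. Service 349; fixed 213; total 562.
No other subset beats 470.

Minimum total cost: 470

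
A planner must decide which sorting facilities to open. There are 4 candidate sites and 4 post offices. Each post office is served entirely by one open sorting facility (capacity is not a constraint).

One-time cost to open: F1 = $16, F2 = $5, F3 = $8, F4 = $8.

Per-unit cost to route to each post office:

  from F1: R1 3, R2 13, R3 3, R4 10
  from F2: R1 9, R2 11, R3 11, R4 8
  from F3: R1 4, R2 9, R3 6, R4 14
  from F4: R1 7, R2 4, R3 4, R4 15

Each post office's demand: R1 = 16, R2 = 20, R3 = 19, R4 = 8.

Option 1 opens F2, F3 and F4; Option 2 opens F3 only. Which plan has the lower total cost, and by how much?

Option 1 is cheaper by 173.

Option 1: {F2, F3, F4}: R1→F3 4·16=64, R2→F4 4·20=80, R3→F4 4·19=76, R4→F2 8·8=64. Service 284; fixed 21; total 305.
Option 2: {F3}: R1→F3 4·16=64, R2→F3 9·20=180, R3→F3 6·19=114, R4→F3 14·8=112. Service 470; fixed 8; total 478.
Difference: |305 − 478| = 173.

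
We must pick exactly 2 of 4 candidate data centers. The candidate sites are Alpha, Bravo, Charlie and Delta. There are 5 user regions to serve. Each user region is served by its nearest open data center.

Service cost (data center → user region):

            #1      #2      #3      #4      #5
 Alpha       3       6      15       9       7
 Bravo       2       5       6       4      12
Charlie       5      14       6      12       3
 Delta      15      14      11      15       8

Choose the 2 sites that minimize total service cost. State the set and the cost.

Choose Bravo and Charlie; total service cost 20.

With exactly 2 open, each user region uses its cheapest among the chosen.
{Bravo, Charlie}: #1→Bravo 2, #2→Bravo 5, #3→Bravo 6, #4→Bravo 4, #5→Charlie 3. Service cost 20.
{Alpha, Bravo}: service cost 24
{Bravo, Delta}: service cost 25
Among all 6 size-2 choices, {Bravo, Charlie} is lowest.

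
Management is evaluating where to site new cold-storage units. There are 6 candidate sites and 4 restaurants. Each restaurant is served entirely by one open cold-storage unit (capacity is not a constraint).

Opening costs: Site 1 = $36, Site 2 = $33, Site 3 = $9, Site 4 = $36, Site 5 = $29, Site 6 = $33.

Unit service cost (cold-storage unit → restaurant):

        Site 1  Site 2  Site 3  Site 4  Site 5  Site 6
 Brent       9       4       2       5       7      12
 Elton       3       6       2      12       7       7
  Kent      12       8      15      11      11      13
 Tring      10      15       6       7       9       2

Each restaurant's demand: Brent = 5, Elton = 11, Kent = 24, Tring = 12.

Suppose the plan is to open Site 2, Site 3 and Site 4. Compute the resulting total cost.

Each restaurant is assigned to its cheapest site among the open ones.
{Site 2, Site 3, Site 4}: Brent→Site 3 2·5=10, Elton→Site 3 2·11=22, Kent→Site 2 8·24=192, Tring→Site 3 6·12=72. Service 296; fixed 78; total 374.

Total cost: 374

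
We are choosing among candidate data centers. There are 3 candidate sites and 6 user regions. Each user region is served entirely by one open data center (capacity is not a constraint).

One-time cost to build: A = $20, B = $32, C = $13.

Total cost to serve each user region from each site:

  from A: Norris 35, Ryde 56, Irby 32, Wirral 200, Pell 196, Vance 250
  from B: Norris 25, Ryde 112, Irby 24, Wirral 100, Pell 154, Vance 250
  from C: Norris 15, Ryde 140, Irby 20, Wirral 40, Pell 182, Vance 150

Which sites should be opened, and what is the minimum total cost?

Open A and C; minimum total cost 496.

For any fixed open set, each user region goes to its cheapest open site; total = fixed + service.
{A, C}: Norris→C 15, Ryde→A 56, Irby→C 20, Wirral→C 40, Pell→C 182, Vance→C 150. Service 463; fixed 33; total 496.
{A, B, C}: Norris→C 15, Ryde→A 56, Irby→C 20, Wirral→C 40, Pell→B 154, Vance→C 150. Service 435; fixed 65; total 500.
{B, C}: service 491 + fixed 45 = 536
{C}: service 547 + fixed 13 = 560
No other subset beats 496.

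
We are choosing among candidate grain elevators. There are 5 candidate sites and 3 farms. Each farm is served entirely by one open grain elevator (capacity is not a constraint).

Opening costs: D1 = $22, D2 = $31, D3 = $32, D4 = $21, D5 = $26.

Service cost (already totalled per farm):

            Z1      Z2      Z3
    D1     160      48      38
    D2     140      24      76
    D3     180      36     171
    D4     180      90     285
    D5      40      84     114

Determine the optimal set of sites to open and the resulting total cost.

Open D1 and D5; minimum total cost 174.

For any fixed open set, each farm goes to its cheapest open site; total = fixed + service.
{D1, D5}: Z1→D5 40, Z2→D1 48, Z3→D1 38. Service 126; fixed 48; total 174.
{D1, D2, D5}: Z1→D5 40, Z2→D2 24, Z3→D1 38. Service 102; fixed 79; total 181.
{D1, D3, D5}: service 114 + fixed 80 = 194
{D1, D2, D3, D4, D5}: service 102 + fixed 132 = 234
No other subset beats 174.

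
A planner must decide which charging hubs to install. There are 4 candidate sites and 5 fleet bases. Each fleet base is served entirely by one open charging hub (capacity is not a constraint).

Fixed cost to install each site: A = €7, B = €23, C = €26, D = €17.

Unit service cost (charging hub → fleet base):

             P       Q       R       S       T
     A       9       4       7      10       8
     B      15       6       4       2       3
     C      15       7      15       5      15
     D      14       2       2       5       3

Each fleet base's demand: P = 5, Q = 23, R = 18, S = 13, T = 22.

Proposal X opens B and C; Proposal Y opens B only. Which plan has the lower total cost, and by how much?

Proposal Y is cheaper by 26.

Proposal X: {B, C}: P→B 15·5=75, Q→B 6·23=138, R→B 4·18=72, S→B 2·13=26, T→B 3·22=66. Service 377; fixed 49; total 426.
Proposal Y: {B}: P→B 15·5=75, Q→B 6·23=138, R→B 4·18=72, S→B 2·13=26, T→B 3·22=66. Service 377; fixed 23; total 400.
Difference: |426 − 400| = 26.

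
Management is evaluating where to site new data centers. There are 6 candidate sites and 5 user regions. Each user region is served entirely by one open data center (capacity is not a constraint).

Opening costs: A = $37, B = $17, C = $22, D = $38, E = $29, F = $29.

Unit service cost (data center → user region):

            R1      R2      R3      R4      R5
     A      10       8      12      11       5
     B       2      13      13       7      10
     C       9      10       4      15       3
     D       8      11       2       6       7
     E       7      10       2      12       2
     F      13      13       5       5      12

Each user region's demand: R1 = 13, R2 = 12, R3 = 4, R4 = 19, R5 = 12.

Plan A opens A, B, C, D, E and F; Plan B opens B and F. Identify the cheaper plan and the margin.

Plan A is cheaper by 42.

Plan A: {A, B, C, D, E, F}: R1→B 2·13=26, R2→A 8·12=96, R3→D 2·4=8, R4→F 5·19=95, R5→E 2·12=24. Service 249; fixed 172; total 421.
Plan B: {B, F}: R1→B 2·13=26, R2→B 13·12=156, R3→F 5·4=20, R4→F 5·19=95, R5→B 10·12=120. Service 417; fixed 46; total 463.
Difference: |421 − 463| = 42.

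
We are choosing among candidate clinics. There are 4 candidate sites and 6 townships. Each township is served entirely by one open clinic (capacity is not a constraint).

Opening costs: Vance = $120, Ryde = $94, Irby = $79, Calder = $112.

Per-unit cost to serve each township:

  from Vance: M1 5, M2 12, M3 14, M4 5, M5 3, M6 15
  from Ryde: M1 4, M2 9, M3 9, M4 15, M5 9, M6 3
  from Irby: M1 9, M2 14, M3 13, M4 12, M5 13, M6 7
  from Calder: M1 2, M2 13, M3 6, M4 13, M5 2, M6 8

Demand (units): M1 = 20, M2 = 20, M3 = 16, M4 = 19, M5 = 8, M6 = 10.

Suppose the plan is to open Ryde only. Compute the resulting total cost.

Total cost: 885

Each township is assigned to its cheapest site among the open ones.
{Ryde}: M1→Ryde 4·20=80, M2→Ryde 9·20=180, M3→Ryde 9·16=144, M4→Ryde 15·19=285, M5→Ryde 9·8=72, M6→Ryde 3·10=30. Service 791; fixed 94; total 885.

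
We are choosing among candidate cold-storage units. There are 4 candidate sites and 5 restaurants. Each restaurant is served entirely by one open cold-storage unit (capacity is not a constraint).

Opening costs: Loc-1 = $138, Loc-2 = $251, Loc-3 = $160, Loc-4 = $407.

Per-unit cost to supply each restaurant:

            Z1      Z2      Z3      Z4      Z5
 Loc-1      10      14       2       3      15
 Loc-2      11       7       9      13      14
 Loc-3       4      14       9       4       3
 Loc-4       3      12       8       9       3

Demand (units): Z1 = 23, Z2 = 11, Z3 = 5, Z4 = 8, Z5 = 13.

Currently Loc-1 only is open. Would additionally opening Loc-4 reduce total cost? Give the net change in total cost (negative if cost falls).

No — net change +68 (cost rises by 68).

Current service cost with {Loc-1}: 613.
Adding Loc-4: each restaurant re-picks its cheapest; new service cost 274, saving 339.
Extra fixed cost: 407. Net change = 407 − 339 = 68.
(Totals: 751 → 819.)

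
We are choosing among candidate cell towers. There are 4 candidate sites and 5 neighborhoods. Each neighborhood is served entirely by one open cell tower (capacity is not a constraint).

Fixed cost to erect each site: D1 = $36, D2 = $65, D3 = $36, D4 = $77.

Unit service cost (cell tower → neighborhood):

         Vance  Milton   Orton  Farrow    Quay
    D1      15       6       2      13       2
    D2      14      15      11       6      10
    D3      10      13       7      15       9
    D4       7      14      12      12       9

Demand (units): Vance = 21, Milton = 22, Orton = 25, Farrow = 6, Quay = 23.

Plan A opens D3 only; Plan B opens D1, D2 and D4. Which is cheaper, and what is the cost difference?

Plan B is cheaper by 415.

Plan A: {D3}: Vance→D3 10·21=210, Milton→D3 13·22=286, Orton→D3 7·25=175, Farrow→D3 15·6=90, Quay→D3 9·23=207. Service 968; fixed 36; total 1004.
Plan B: {D1, D2, D4}: Vance→D4 7·21=147, Milton→D1 6·22=132, Orton→D1 2·25=50, Farrow→D2 6·6=36, Quay→D1 2·23=46. Service 411; fixed 178; total 589.
Difference: |1004 − 589| = 415.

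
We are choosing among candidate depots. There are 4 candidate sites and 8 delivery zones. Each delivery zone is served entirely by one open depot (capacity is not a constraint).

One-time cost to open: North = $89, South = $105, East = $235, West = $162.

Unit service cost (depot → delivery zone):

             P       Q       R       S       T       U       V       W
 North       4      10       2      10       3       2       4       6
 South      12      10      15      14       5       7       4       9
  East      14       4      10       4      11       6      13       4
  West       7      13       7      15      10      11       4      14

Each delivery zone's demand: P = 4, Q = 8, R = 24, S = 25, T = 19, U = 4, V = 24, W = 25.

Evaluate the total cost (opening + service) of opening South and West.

Total cost: 1337

Each delivery zone is assigned to its cheapest site among the open ones.
{South, West}: P→West 7·4=28, Q→South 10·8=80, R→West 7·24=168, S→South 14·25=350, T→South 5·19=95, U→South 7·4=28, V→South 4·24=96, W→South 9·25=225. Service 1070; fixed 267; total 1337.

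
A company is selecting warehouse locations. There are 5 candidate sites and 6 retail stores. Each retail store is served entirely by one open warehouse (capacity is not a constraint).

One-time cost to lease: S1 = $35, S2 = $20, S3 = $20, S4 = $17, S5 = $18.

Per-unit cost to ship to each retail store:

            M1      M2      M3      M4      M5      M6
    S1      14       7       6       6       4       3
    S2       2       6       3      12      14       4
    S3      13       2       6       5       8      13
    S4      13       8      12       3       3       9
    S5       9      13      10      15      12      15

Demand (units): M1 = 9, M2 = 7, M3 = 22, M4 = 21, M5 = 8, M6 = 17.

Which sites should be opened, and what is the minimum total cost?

Open S2, S3 and S4; minimum total cost 310.

For any fixed open set, each retail store goes to its cheapest open site; total = fixed + service.
{S2, S3, S4}: M1→S2 2·9=18, M2→S3 2·7=14, M3→S2 3·22=66, M4→S4 3·21=63, M5→S4 3·8=24, M6→S2 4·17=68. Service 253; fixed 57; total 310.
{S2, S4}: service 281 + fixed 37 = 318
{S1, S2, S3, S4}: service 236 + fixed 92 = 328
{S1, S2, S3, S4, S5}: service 236 + fixed 110 = 346
No other subset beats 310.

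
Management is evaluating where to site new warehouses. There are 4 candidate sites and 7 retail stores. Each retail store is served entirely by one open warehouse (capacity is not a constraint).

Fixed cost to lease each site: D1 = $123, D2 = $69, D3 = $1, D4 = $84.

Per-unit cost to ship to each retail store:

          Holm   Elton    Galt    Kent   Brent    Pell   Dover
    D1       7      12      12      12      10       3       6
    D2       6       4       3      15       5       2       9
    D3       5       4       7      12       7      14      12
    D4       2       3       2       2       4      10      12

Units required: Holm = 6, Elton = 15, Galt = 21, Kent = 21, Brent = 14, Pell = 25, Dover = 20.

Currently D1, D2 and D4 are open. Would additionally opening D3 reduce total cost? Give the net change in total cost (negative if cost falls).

Current service cost with {D1, D2, D4}: 367.
Adding D3: each retail store re-picks its cheapest; new service cost 367, saving 0.
Extra fixed cost: 1. Net change = 1 − 0 = 1.
(Totals: 643 → 644.)

No — net change +1 (cost rises by 1).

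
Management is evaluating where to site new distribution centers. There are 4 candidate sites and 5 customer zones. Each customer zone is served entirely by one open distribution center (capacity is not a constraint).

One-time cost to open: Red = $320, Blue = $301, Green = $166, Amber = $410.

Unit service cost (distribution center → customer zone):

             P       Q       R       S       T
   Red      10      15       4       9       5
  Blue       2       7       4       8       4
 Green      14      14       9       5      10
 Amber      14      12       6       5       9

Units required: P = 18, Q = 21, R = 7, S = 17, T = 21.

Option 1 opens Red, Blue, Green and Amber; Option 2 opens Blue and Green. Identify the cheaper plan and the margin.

Option 2 is cheaper by 730.

Option 1: {Red, Blue, Green, Amber}: P→Blue 2·18=36, Q→Blue 7·21=147, R→Red 4·7=28, S→Green 5·17=85, T→Blue 4·21=84. Service 380; fixed 1197; total 1577.
Option 2: {Blue, Green}: P→Blue 2·18=36, Q→Blue 7·21=147, R→Blue 4·7=28, S→Green 5·17=85, T→Blue 4·21=84. Service 380; fixed 467; total 847.
Difference: |1577 − 847| = 730.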